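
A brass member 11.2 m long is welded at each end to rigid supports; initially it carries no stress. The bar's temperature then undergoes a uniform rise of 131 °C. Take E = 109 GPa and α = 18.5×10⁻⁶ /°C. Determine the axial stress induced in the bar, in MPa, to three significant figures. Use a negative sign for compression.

Free thermal expansion αLΔT = 18.5e-6 · 11200 · 131 = 27.14 mm.
The walls impose strain ε = −(27.14)/11200 = -2.4235e-03; σ = Eε = 109000 · -2.4235e-03 = -264.2 MPa.

-264 MPa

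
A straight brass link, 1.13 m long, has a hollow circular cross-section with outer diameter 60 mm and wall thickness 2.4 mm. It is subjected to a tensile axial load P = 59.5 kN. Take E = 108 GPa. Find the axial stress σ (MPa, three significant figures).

A = 434.3 mm².
σ = N/A = 59500/434.3 = 137 MPa.

137 MPa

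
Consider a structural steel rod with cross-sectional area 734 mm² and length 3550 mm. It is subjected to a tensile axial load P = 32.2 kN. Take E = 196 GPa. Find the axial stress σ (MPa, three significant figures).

43.9 MPa

σ = N/A = 32200/734 = 43.87 MPa.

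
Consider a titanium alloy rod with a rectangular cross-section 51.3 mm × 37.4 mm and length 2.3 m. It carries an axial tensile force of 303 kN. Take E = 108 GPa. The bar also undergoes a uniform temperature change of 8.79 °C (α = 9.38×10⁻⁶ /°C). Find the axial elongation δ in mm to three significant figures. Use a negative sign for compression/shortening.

3.55 mm

A = 1919 mm².
δ_mech = NL/(AE) = 303000·2300/(1919·108000) = 3.363 mm.
δ_thermal = αLΔT = 9.38e-6·2300·8.79 = 0.1896 mm.
δ = δ_mech + δ_thermal = 3.553 mm.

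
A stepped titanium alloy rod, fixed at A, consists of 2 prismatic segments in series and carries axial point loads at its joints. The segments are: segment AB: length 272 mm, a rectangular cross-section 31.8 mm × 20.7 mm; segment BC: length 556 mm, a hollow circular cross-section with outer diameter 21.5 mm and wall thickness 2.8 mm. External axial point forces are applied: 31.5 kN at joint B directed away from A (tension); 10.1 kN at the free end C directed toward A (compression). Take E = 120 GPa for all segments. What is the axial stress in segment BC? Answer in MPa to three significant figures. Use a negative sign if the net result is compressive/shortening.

Internal axial forces (sectioning from the free end, tension +): N_BC = -10.1 kN, N_AB = 21.4 kN.
A_BC = 164.5 mm².
σ_BC = N_BC/A_BC = -10100/164.5 = -61.4 MPa.

-61.4 MPa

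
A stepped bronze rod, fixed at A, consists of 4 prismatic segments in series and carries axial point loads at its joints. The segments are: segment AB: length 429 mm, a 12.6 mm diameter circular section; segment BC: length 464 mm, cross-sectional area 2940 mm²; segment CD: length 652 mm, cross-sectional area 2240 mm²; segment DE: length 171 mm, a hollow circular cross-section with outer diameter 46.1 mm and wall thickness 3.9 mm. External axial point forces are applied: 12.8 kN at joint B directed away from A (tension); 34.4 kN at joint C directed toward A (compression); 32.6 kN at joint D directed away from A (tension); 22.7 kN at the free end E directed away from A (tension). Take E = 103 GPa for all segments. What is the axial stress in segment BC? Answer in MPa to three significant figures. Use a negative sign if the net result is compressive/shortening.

Internal axial forces (sectioning from the free end, tension +): N_DE = 22.7 kN, N_CD = 55.3 kN, N_BC = 20.9 kN, N_AB = 33.7 kN.
σ_BC = N_BC/A_BC = 20900/2940 = 7.109 MPa.

7.11 MPa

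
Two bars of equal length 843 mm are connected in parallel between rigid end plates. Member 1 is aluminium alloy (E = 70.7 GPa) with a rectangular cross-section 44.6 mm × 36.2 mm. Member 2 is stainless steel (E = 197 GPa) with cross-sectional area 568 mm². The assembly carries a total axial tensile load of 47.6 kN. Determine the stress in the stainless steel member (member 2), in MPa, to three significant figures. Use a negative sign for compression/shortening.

41.5 MPa

A_1 = 1615 mm².
Equal strain + equilibrium ⇒ each member carries load in proportion to AE: A₁E₁ = 114100000 N, A₂E₂ = 111900000 N, ΣAE = 226000000 N.
σ₂ = P·E₂/ΣAE = 47600·197000/226000000 = 41.48 MPa.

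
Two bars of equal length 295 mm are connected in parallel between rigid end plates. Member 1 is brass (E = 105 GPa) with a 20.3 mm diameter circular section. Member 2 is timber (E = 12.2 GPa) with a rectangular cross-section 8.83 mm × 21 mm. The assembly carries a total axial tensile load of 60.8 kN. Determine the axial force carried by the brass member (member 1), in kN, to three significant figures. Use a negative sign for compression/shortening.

57.0 kN

A_1 = 323.7 mm².
A_2 = 185.4 mm².
Equal strain + equilibrium ⇒ each member carries load in proportion to AE: A₁E₁ = 33980000 N, A₂E₂ = 2262000 N, ΣAE = 36250000 N.
F₁ = P·A₁E₁/ΣAE = 60800·33980000/36250000 = 57010 N.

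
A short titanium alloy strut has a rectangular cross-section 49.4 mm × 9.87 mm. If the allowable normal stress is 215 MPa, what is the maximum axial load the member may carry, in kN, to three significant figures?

105 kN

A = 487.6 mm².
P_max = σ_allow · A = 215 · 487.6 = 104800 N = 104.8 kN.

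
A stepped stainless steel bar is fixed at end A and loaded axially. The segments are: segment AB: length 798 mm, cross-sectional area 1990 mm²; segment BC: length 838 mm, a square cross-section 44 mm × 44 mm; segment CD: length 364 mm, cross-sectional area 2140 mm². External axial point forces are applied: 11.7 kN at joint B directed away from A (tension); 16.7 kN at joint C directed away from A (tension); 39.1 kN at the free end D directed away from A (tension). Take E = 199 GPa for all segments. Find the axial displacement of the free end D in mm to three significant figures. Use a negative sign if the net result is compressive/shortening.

Internal axial forces (sectioning from the free end, tension +): N_CD = 39.1 kN, N_BC = 55.8 kN, N_AB = 67.5 kN.
A_BC = 1936 mm².
δ_AB = 67500·798/(1990·199000) = 0.136 mm
δ_BC = 55800·838/(1936·199000) = 0.1214 mm
δ_CD = 39100·364/(2140·199000) = 0.03342 mm
δ = Σδ_i = 0.2908 mm.

0.291 mm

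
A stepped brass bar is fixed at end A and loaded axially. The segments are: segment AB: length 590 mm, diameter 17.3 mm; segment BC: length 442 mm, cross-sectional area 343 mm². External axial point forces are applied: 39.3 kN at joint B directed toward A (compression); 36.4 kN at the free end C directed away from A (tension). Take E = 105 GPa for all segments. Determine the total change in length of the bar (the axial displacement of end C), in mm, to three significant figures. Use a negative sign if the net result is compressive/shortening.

Internal axial forces (sectioning from the free end, tension +): N_BC = 36.4 kN, N_AB = -2.9 kN.
A_AB = 235.1 mm².
δ_AB = -2900·590/(235.1·105000) = -0.06932 mm
δ_BC = 36400·442/(343·105000) = 0.4467 mm
δ = Σδ_i = 0.3774 mm.

0.377 mm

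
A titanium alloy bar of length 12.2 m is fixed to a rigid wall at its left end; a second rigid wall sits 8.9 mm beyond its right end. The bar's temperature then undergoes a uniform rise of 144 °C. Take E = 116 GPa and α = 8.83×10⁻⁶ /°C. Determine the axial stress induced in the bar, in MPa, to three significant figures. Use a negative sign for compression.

Free thermal expansion αLΔT = 8.83e-6 · 12200 · 144 = 15.51 mm.
The walls engage after the gap closes; constrained expansion = 15.51 − 8.9 = 6.613 mm.
The walls impose strain ε = −(6.613)/12200 = -5.4201e-04; σ = Eε = 116000 · -5.4201e-04 = -62.87 MPa.

-62.9 MPa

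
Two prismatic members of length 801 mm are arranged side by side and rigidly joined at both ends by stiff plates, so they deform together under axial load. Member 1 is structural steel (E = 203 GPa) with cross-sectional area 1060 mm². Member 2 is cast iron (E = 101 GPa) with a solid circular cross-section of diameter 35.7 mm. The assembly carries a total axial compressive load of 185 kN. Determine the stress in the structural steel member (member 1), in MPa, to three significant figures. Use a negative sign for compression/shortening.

-119 MPa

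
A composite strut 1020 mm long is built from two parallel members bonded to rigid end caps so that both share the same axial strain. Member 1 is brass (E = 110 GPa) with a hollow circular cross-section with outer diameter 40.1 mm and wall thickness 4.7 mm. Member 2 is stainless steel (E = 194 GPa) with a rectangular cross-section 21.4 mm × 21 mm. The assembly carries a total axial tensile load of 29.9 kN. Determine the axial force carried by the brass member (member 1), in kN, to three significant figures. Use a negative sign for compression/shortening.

A_1 = 522.7 mm².
A_2 = 449.4 mm².
Equal strain + equilibrium ⇒ each member carries load in proportion to AE: A₁E₁ = 57500000 N, A₂E₂ = 87180000 N, ΣAE = 144700000 N.
F₁ = P·A₁E₁/ΣAE = 29900·57500000/144700000 = 11880 N.

11.9 kN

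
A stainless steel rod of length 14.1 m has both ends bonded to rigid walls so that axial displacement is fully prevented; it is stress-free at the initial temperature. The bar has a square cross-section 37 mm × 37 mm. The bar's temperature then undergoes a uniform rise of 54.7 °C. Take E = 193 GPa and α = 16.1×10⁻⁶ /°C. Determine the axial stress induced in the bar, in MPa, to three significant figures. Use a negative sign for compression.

-170 MPa

Free thermal expansion αLΔT = 16.1e-6 · 14100 · 54.7 = 12.42 mm.
The walls impose strain ε = −(12.42)/14100 = -8.8067e-04; σ = Eε = 193000 · -8.8067e-04 = -170 MPa.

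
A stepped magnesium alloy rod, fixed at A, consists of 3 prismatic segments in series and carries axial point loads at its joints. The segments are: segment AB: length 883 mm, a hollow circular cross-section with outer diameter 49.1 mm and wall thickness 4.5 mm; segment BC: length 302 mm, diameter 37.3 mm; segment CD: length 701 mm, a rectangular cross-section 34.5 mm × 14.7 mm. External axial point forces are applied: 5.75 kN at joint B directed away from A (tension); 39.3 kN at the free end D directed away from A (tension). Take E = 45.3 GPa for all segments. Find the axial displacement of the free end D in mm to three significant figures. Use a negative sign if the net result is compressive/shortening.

Internal axial forces (sectioning from the free end, tension +): N_CD = 39.3 kN, N_BC = 39.3 kN, N_AB = 45.05 kN.
A_AB = 630.5 mm².
A_BC = 1093 mm².
A_CD = 507.1 mm².
δ_AB = 45050·883/(630.5·45300) = 1.393 mm
δ_BC = 39300·302/(1093·45300) = 0.2398 mm
δ_CD = 39300·701/(507.1·45300) = 1.199 mm
δ = Σδ_i = 2.832 mm.

2.83 mm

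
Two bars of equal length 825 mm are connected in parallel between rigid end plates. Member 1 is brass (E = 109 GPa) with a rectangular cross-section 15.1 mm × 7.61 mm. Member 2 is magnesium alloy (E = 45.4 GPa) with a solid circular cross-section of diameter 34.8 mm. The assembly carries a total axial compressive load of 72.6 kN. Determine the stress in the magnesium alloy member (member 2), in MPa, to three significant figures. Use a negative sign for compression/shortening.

-59.2 MPa

A_1 = 114.9 mm².
A_2 = 951.1 mm².
Equal strain + equilibrium ⇒ each member carries load in proportion to AE: A₁E₁ = 12530000 N, A₂E₂ = 43180000 N, ΣAE = 55710000 N.
σ₂ = P·E₂/ΣAE = -72600·45400/55710000 = -59.17 MPa.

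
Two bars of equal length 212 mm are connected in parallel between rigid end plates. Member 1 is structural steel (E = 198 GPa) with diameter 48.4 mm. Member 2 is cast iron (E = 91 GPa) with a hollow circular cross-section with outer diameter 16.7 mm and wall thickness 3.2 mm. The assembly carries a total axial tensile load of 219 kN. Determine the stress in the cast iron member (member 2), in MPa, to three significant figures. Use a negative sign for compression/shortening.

52.9 MPa

A_1 = 1840 mm².
A_2 = 135.7 mm².
Equal strain + equilibrium ⇒ each member carries load in proportion to AE: A₁E₁ = 364300000 N, A₂E₂ = 12350000 N, ΣAE = 376600000 N.
σ₂ = P·E₂/ΣAE = 219000·91000/376600000 = 52.91 MPa.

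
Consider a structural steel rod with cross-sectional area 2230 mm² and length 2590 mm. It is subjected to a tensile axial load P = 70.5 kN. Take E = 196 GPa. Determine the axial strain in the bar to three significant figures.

1.61e-04

σ = N/A = 31.61 MPa; ε = σ/E = 31.61/196000 = 1.613e-04.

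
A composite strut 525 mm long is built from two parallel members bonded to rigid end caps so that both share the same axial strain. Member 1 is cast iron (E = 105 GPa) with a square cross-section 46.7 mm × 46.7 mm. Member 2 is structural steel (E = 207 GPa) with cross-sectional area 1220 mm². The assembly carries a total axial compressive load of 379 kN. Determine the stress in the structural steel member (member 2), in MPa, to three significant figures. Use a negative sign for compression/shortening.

-163 MPa

A_1 = 2181 mm².
Equal strain + equilibrium ⇒ each member carries load in proportion to AE: A₁E₁ = 229000000 N, A₂E₂ = 252500000 N, ΣAE = 481500000 N.
σ₂ = P·E₂/ΣAE = -379000·207000/481500000 = -162.9 MPa.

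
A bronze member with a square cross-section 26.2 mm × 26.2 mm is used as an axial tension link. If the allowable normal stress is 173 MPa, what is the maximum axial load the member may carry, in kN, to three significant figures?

119 kN

A = 686.4 mm².
P_max = σ_allow · A = 173 · 686.4 = 118800 N = 118.8 kN.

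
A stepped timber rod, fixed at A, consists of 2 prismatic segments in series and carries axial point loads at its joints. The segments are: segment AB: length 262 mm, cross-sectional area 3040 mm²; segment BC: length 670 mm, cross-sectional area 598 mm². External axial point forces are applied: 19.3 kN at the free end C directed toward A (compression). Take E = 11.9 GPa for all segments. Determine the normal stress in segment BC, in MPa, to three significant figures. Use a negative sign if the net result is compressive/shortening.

Internal axial forces (sectioning from the free end, tension +): N_BC = -19.3 kN, N_AB = -19.3 kN.
σ_BC = N_BC/A_BC = -19300/598 = -32.27 MPa.

-32.3 MPa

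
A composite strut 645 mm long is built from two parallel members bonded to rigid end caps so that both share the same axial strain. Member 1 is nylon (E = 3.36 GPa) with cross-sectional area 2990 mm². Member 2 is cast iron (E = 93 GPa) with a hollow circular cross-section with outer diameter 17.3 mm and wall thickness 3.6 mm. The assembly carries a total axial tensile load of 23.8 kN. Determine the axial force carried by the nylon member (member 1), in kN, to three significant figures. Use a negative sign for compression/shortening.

9.78 kN

A_2 = 154.9 mm².
Equal strain + equilibrium ⇒ each member carries load in proportion to AE: A₁E₁ = 10050000 N, A₂E₂ = 14410000 N, ΣAE = 24460000 N.
F₁ = P·A₁E₁/ΣAE = 23800·10050000/24460000 = 9777 N.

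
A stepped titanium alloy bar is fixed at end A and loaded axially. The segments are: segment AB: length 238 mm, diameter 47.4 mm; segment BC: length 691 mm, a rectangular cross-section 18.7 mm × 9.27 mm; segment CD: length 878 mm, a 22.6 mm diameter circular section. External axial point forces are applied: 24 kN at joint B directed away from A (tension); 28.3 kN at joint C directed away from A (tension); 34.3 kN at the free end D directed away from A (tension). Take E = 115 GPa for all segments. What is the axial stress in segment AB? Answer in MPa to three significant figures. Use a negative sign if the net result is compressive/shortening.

49.1 MPa

Internal axial forces (sectioning from the free end, tension +): N_CD = 34.3 kN, N_BC = 62.6 kN, N_AB = 86.6 kN.
A_AB = 1765 mm².
σ_AB = N_AB/A_AB = 86600/1765 = 49.08 MPa.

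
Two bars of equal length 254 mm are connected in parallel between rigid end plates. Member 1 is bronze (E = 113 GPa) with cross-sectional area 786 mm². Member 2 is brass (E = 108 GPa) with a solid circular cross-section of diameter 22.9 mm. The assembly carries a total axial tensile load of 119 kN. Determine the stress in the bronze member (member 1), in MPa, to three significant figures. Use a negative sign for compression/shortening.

A_2 = 411.9 mm².
Equal strain + equilibrium ⇒ each member carries load in proportion to AE: A₁E₁ = 88820000 N, A₂E₂ = 44480000 N, ΣAE = 133300000 N.
σ₁ = P·E₁/ΣAE = 119000·113000/133300000 = 100.9 MPa.

101 MPa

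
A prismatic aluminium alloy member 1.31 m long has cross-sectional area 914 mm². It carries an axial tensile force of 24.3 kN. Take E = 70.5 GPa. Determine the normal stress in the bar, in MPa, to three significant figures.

26.6 MPa

σ = N/A = 24300/914 = 26.59 MPa.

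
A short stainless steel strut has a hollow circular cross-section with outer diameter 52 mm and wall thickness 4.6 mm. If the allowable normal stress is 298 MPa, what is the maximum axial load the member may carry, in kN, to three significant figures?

A = 685 mm².
P_max = σ_allow · A = 298 · 685 = 204100 N = 204.1 kN.

204 kN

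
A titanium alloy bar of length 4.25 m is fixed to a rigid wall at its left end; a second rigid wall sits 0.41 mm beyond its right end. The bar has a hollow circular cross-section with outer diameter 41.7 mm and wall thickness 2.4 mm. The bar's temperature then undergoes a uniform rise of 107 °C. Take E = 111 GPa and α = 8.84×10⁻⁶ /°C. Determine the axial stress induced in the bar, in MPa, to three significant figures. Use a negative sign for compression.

-94.3 MPa

Free thermal expansion αLΔT = 8.84e-6 · 4250 · 107 = 4.02 mm.
The walls engage after the gap closes; constrained expansion = 4.02 − 0.41 = 3.61 mm.
The walls impose strain ε = −(3.61)/4250 = -8.4941e-04; σ = Eε = 111000 · -8.4941e-04 = -94.28 MPa.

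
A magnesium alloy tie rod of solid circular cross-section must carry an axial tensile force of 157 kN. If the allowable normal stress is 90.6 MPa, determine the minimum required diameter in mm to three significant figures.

47.0 mm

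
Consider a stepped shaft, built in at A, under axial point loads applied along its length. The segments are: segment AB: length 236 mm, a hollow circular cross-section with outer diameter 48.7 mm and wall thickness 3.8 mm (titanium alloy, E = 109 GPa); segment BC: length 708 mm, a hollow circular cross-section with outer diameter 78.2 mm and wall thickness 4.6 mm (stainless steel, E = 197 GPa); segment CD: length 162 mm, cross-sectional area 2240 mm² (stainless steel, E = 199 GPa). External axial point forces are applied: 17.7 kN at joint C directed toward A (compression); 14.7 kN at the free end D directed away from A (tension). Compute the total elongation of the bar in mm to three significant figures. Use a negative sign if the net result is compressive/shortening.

-0.0169 mm

Internal axial forces (sectioning from the free end, tension +): N_CD = 14.7 kN, N_BC = -3 kN, N_AB = -3 kN.
A_AB = 536 mm².
A_BC = 1064 mm².
δ_AB = -3000·236/(536·109000) = -0.01212 mm
δ_BC = -3000·708/(1064·197000) = -0.01014 mm
δ_CD = 14700·162/(2240·199000) = 0.005342 mm
δ = Σδ_i = -0.01691 mm.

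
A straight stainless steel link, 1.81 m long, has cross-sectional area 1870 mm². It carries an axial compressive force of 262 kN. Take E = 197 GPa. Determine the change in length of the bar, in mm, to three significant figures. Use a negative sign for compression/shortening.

-1.29 mm

δ_mech = NL/(AE) = -262000·1810/(1870·197000) = -1.287 mm.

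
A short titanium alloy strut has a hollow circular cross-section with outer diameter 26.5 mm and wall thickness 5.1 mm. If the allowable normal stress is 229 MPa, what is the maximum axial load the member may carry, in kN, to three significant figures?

A = 342.9 mm².
P_max = σ_allow · A = 229 · 342.9 = 78520 N = 78.52 kN.

78.5 kN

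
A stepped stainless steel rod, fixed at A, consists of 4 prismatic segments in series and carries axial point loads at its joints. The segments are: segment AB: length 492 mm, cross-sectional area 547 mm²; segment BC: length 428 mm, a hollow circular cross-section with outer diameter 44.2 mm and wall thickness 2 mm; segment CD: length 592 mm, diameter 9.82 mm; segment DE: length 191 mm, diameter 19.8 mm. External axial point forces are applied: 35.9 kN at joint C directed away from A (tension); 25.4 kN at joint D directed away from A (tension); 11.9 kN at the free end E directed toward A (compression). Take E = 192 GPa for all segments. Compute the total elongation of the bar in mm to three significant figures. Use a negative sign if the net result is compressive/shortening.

1.16 mm

Internal axial forces (sectioning from the free end, tension +): N_DE = -11.9 kN, N_CD = 13.5 kN, N_BC = 49.4 kN, N_AB = 49.4 kN.
A_BC = 265.2 mm².
A_CD = 75.74 mm².
A_DE = 307.9 mm².
δ_AB = 49400·492/(547·192000) = 0.2314 mm
δ_BC = 49400·428/(265.2·192000) = 0.4153 mm
δ_CD = 13500·592/(75.74·192000) = 0.5496 mm
δ_DE = -11900·191/(307.9·192000) = -0.03845 mm
δ = Σδ_i = 1.158 mm.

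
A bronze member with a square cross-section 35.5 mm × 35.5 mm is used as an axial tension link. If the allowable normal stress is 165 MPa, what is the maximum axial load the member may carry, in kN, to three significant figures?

208 kN

A = 1260 mm².
P_max = σ_allow · A = 165 · 1260 = 207900 N = 207.9 kN.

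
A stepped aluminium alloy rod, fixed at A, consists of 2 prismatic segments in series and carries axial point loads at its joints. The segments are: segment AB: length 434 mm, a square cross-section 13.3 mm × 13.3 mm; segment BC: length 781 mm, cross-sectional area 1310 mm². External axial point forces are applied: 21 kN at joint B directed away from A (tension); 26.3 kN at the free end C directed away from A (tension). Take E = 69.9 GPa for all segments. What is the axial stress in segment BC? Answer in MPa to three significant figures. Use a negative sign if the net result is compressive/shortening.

20.1 MPa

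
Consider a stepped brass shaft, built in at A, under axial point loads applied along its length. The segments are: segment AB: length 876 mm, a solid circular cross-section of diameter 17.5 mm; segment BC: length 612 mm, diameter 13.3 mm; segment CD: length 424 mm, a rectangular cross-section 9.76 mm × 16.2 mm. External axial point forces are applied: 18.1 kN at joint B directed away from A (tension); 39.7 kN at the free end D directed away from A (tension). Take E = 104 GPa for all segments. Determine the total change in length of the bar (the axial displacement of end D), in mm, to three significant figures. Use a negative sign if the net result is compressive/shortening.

Internal axial forces (sectioning from the free end, tension +): N_CD = 39.7 kN, N_BC = 39.7 kN, N_AB = 57.8 kN.
A_AB = 240.5 mm².
A_BC = 138.9 mm².
A_CD = 158.1 mm².
δ_AB = 57800·876/(240.5·104000) = 2.024 mm
δ_BC = 39700·612/(138.9·104000) = 1.682 mm
δ_CD = 39700·424/(158.1·104000) = 1.024 mm
δ = Σδ_i = 4.729 mm.

4.73 mm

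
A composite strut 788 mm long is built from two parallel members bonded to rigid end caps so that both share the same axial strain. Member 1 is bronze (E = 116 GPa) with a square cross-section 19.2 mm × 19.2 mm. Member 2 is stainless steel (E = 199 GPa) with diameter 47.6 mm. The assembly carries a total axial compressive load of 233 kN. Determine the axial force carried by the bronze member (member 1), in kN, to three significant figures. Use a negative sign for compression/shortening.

A_1 = 368.6 mm².
A_2 = 1780 mm².
Equal strain + equilibrium ⇒ each member carries load in proportion to AE: A₁E₁ = 42760000 N, A₂E₂ = 354100000 N, ΣAE = 396900000 N.
F₁ = P·A₁E₁/ΣAE = -233000·42760000/396900000 = -25100 N.

-25.1 kN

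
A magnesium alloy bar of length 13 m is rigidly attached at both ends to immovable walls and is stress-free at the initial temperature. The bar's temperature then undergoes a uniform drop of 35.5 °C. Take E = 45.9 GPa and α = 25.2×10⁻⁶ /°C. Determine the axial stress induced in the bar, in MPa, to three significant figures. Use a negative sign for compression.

41.1 MPa

Free thermal expansion αLΔT = 25.2e-6 · 13000 · -35.5 = -11.63 mm.
The walls impose strain ε = −(-11.63)/13000 = 8.9460e-04; σ = Eε = 45900 · 8.9460e-04 = 41.06 MPa.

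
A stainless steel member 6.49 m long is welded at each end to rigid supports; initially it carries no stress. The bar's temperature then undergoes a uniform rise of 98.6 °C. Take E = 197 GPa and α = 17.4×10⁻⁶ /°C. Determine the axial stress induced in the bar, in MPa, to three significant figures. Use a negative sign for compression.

Free thermal expansion αLΔT = 17.4e-6 · 6490 · 98.6 = 11.13 mm.
The walls impose strain ε = −(11.13)/6490 = -1.7156e-03; σ = Eε = 197000 · -1.7156e-03 = -338 MPa.

-338 MPa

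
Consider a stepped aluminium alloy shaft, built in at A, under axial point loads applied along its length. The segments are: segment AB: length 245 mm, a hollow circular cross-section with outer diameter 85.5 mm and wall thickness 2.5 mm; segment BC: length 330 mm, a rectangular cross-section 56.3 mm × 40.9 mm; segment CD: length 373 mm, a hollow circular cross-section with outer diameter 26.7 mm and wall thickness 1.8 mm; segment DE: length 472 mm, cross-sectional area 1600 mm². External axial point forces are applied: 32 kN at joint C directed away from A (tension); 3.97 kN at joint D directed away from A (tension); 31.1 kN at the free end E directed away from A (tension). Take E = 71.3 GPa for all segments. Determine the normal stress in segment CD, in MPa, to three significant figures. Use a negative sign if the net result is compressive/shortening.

249 MPa

Internal axial forces (sectioning from the free end, tension +): N_DE = 31.1 kN, N_CD = 35.07 kN, N_BC = 67.07 kN, N_AB = 67.07 kN.
A_CD = 140.8 mm².
σ_CD = N_CD/A_CD = 35070/140.8 = 249.1 MPa.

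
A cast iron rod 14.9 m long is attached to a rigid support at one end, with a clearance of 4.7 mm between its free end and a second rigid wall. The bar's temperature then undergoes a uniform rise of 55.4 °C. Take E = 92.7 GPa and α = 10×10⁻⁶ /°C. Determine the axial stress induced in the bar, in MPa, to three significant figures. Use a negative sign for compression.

Free thermal expansion αLΔT = 10e-6 · 14900 · 55.4 = 8.255 mm.
The walls engage after the gap closes; constrained expansion = 8.255 − 4.7 = 3.555 mm.
The walls impose strain ε = −(3.555)/14900 = -2.3856e-04; σ = Eε = 92700 · -2.3856e-04 = -22.11 MPa.

-22.1 MPa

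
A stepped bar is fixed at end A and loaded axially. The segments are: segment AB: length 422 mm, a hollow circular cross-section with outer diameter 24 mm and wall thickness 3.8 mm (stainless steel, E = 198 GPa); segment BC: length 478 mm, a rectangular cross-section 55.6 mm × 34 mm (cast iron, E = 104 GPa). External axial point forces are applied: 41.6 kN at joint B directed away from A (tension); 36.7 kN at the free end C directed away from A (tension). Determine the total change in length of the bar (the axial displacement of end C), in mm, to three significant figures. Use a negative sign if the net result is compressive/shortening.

0.781 mm

Internal axial forces (sectioning from the free end, tension +): N_BC = 36.7 kN, N_AB = 78.3 kN.
A_AB = 241.1 mm².
A_BC = 1890 mm².
δ_AB = 78300·422/(241.1·198000) = 0.692 mm
δ_BC = 36700·478/(1890·104000) = 0.08923 mm
δ = Σδ_i = 0.7813 mm.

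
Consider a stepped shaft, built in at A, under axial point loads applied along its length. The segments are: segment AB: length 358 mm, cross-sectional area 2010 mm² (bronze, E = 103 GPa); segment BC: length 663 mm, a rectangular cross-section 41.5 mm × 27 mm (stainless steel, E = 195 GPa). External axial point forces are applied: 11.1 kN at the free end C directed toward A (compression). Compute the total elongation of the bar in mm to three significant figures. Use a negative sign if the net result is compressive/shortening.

Internal axial forces (sectioning from the free end, tension +): N_BC = -11.1 kN, N_AB = -11.1 kN.
A_BC = 1120 mm².
δ_AB = -11100·358/(2010·103000) = -0.01919 mm
δ_BC = -11100·663/(1120·195000) = -0.03368 mm
δ = Σδ_i = -0.05288 mm.

-0.0529 mm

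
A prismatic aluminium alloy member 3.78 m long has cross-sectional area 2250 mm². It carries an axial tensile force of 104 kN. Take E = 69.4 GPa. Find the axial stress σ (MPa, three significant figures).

σ = N/A = 104000/2250 = 46.22 MPa.

46.2 MPa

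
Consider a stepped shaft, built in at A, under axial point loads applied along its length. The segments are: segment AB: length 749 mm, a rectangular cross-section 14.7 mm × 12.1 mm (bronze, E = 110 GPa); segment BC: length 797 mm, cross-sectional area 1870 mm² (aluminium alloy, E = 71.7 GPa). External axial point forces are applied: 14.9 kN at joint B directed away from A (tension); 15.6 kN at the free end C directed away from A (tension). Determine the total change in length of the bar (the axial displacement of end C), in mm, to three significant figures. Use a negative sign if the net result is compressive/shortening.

1.26 mm

Internal axial forces (sectioning from the free end, tension +): N_BC = 15.6 kN, N_AB = 30.5 kN.
A_AB = 177.9 mm².
δ_AB = 30500·749/(177.9·110000) = 1.168 mm
δ_BC = 15600·797/(1870·71700) = 0.09273 mm
δ = Σδ_i = 1.26 mm.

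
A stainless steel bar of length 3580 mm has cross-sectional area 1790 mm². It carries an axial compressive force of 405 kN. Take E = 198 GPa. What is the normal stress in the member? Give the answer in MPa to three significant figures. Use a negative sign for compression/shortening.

σ = N/A = -405000/1790 = -226.3 MPa.

-226 MPa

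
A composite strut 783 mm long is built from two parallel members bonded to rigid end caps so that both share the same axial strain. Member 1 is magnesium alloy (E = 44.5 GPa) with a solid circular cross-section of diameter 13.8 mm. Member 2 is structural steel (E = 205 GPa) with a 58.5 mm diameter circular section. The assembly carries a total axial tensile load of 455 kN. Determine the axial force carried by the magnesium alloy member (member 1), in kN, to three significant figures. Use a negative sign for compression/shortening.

A_1 = 149.6 mm².
A_2 = 2688 mm².
Equal strain + equilibrium ⇒ each member carries load in proportion to AE: A₁E₁ = 6656000 N, A₂E₂ = 551000000 N, ΣAE = 557700000 N.
F₁ = P·A₁E₁/ΣAE = 455000·6656000/557700000 = 5431 N.

5.43 kN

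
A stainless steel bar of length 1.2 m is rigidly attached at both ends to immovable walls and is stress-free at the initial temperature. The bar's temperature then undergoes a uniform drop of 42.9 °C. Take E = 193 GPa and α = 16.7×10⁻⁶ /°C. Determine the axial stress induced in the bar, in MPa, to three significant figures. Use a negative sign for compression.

138 MPa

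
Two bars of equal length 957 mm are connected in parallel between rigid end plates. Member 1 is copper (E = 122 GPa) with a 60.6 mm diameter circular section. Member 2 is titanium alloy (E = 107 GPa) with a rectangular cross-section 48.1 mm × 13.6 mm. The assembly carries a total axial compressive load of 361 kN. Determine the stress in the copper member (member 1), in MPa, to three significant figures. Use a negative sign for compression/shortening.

-104 MPa

A_1 = 2884 mm².
A_2 = 654.2 mm².
Equal strain + equilibrium ⇒ each member carries load in proportion to AE: A₁E₁ = 351900000 N, A₂E₂ = 70000000 N, ΣAE = 421900000 N.
σ₁ = P·E₁/ΣAE = -361000·122000/421900000 = -104.4 MPa.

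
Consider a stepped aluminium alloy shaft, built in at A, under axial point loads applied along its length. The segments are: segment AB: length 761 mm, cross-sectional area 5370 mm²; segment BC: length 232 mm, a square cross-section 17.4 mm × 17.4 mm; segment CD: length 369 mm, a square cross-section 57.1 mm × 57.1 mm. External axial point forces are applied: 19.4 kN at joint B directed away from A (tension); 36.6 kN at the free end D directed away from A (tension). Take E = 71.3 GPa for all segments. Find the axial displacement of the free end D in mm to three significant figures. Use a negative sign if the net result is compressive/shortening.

Internal axial forces (sectioning from the free end, tension +): N_CD = 36.6 kN, N_BC = 36.6 kN, N_AB = 56 kN.
A_BC = 302.8 mm².
A_CD = 3260 mm².
δ_AB = 56000·761/(5370·71300) = 0.1113 mm
δ_BC = 36600·232/(302.8·71300) = 0.3934 mm
δ_CD = 36600·369/(3260·71300) = 0.0581 mm
δ = Σδ_i = 0.5628 mm.

0.563 mm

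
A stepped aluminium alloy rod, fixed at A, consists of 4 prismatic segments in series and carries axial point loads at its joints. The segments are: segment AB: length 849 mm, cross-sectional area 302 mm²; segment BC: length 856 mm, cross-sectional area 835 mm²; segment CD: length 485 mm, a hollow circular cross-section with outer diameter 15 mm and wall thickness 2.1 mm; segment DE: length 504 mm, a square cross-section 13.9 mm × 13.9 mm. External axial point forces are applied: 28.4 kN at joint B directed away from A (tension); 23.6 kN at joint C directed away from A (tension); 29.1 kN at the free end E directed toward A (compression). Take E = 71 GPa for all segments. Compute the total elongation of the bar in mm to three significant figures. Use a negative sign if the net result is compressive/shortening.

-2.58 mm

Internal axial forces (sectioning from the free end, tension +): N_DE = -29.1 kN, N_CD = -29.1 kN, N_BC = -5.5 kN, N_AB = 22.9 kN.
A_CD = 85.11 mm².
A_DE = 193.2 mm².
δ_AB = 22900·849/(302·71000) = 0.9067 mm
δ_BC = -5500·856/(835·71000) = -0.07941 mm
δ_CD = -29100·485/(85.11·71000) = -2.336 mm
δ_DE = -29100·504/(193.2·71000) = -1.069 mm
δ = Σδ_i = -2.578 mm.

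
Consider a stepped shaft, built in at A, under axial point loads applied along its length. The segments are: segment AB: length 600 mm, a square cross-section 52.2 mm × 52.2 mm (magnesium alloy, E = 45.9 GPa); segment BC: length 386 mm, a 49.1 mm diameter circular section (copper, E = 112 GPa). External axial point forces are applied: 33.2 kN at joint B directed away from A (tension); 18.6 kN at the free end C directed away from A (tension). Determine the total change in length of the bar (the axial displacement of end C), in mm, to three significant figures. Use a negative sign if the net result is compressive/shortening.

Internal axial forces (sectioning from the free end, tension +): N_BC = 18.6 kN, N_AB = 51.8 kN.
A_AB = 2725 mm².
A_BC = 1893 mm².
δ_AB = 51800·600/(2725·45900) = 0.2485 mm
δ_BC = 18600·386/(1893·112000) = 0.03386 mm
δ = Σδ_i = 0.2824 mm.

0.282 mm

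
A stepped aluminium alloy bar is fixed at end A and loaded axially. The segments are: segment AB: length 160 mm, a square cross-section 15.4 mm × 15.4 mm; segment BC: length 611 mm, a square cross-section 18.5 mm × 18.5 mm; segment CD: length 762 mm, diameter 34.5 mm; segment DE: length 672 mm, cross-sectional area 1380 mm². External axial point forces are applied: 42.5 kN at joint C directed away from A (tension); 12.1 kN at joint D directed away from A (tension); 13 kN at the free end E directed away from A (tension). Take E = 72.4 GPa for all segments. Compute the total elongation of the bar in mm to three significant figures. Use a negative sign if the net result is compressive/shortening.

2.67 mm

Internal axial forces (sectioning from the free end, tension +): N_DE = 13 kN, N_CD = 25.1 kN, N_BC = 67.6 kN, N_AB = 67.6 kN.
A_AB = 237.2 mm².
A_BC = 342.2 mm².
A_CD = 934.8 mm².
δ_AB = 67600·160/(237.2·72400) = 0.6299 mm
δ_BC = 67600·611/(342.2·72400) = 1.667 mm
δ_CD = 25100·762/(934.8·72400) = 0.2826 mm
δ_DE = 13000·672/(1380·72400) = 0.08744 mm
δ = Σδ_i = 2.667 mm.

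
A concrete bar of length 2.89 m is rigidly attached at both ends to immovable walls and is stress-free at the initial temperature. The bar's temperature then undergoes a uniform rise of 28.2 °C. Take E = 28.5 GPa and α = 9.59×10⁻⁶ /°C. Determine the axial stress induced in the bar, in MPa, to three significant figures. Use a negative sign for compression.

-7.71 MPa

Free thermal expansion αLΔT = 9.59e-6 · 2890 · 28.2 = 0.7816 mm.
The walls impose strain ε = −(0.7816)/2890 = -2.7044e-04; σ = Eε = 28500 · -2.7044e-04 = -7.707 MPa.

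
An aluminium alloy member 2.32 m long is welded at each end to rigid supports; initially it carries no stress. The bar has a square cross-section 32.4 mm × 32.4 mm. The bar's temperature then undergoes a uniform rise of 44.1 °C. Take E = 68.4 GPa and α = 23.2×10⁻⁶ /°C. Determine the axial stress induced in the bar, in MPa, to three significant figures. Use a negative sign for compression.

Free thermal expansion αLΔT = 23.2e-6 · 2320 · 44.1 = 2.374 mm.
The walls impose strain ε = −(2.374)/2320 = -1.0231e-03; σ = Eε = 68400 · -1.0231e-03 = -69.98 MPa.

-70.0 MPa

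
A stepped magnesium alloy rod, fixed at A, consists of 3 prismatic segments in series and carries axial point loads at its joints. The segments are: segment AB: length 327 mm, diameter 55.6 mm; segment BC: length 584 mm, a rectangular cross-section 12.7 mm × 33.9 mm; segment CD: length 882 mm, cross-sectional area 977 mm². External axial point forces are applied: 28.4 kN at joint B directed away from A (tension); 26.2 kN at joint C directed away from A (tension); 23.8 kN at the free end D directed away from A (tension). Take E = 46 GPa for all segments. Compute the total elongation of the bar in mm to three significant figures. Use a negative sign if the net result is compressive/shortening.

2.17 mm

Internal axial forces (sectioning from the free end, tension +): N_CD = 23.8 kN, N_BC = 50 kN, N_AB = 78.4 kN.
A_AB = 2428 mm².
A_BC = 430.5 mm².
δ_AB = 78400·327/(2428·46000) = 0.2295 mm
δ_BC = 50000·584/(430.5·46000) = 1.474 mm
δ_CD = 23800·882/(977·46000) = 0.4671 mm
δ = Σδ_i = 2.171 mm.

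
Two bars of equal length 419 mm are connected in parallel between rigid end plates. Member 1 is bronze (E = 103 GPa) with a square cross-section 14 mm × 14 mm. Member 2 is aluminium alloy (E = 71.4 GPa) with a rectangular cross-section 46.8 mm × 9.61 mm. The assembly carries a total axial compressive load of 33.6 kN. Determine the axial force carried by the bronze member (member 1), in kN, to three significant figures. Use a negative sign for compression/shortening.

A_1 = 196 mm².
A_2 = 449.7 mm².
Equal strain + equilibrium ⇒ each member carries load in proportion to AE: A₁E₁ = 20190000 N, A₂E₂ = 32110000 N, ΣAE = 52300000 N.
F₁ = P·A₁E₁/ΣAE = -33600·20190000/52300000 = -12970 N.

-13.0 kN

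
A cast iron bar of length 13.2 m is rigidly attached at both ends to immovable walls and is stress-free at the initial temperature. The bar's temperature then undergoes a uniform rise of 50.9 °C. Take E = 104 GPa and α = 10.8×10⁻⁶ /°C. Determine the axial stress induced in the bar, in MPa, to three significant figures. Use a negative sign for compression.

-57.2 MPa

Free thermal expansion αLΔT = 10.8e-6 · 13200 · 50.9 = 7.256 mm.
The walls impose strain ε = −(7.256)/13200 = -5.4972e-04; σ = Eε = 104000 · -5.4972e-04 = -57.17 MPa.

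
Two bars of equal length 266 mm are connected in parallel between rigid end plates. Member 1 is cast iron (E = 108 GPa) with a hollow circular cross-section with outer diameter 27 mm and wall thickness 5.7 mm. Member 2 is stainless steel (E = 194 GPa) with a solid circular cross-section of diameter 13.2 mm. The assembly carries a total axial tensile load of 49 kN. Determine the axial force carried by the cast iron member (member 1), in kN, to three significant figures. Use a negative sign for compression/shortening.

A_1 = 381.4 mm².
A_2 = 136.8 mm².
Equal strain + equilibrium ⇒ each member carries load in proportion to AE: A₁E₁ = 41190000 N, A₂E₂ = 26550000 N, ΣAE = 67740000 N.
F₁ = P·A₁E₁/ΣAE = 49000·41190000/67740000 = 29800 N.

29.8 kN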